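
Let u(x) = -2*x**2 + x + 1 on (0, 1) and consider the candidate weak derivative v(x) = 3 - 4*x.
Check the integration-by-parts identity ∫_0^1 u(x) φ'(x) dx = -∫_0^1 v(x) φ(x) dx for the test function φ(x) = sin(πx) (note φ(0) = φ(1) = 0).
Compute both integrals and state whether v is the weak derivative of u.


LHS = 2/π, RHS = -2/π. No, v is not the weak derivative of u.

u(x) = -2*x**2 + x + 1, classical derivative u'(x) = 1 - 4*x.
φ(x) = sin(πx), so φ'(x) = π*cos(π*x).
Note φ(0) = φ(1) = 0, so the boundary term u·φ vanishes.
LHS = ∫_0^1 u(x) φ'(x) dx = ∫_0^1 (-2*π*x^2*cos(π*x) + π*x*cos(π*x) + π*cos(π*x)) dx. Term by term:
  ∫_0^1 π*cos(π*x) dx = 0;  ∫_0^1 π*x*cos(π*x) dx = -2/π;  ∫_0^1 -2*π*x^2*cos(π*x) dx = 4/π.
Sum: 0 − 2/π + 4/π = 2/π.
So LHS = 2/π.
∫_0^1 v(x) φ(x) dx = ∫_0^1 (-4*x*sin(π*x) + 3*sin(π*x)) dx. Term by term:
  ∫_0^1 3*sin(π*x) dx = 6/π;  ∫_0^1 -4*x*sin(π*x) dx = -4/π.
Sum: 6/π − 4/π = 2/π.
So RHS = -∫_0^1 v(x) φ(x) dx = -2/π.
LHS − RHS = 4/π ≠ 0, so the identity fails.
(For a valid weak derivative the identity must hold for EVERY test function, in particular this one. The failure shows v is NOT the weak derivative of u.)
Correct weak derivative would be u'(x) = 1 - 4*x.


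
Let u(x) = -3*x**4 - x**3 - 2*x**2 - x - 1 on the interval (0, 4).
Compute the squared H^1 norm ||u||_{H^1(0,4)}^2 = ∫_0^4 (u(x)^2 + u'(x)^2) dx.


||u||_{H^1}^2 = 80096728/105

The H^1 norm (squared) on an interval (0, L) is
  ||u||_{H^1}^2 = ∫_0^L u(x)^2 dx + ∫_0^L u'(x)^2 dx.
Compute u'(x) = -12*x**3 - 3*x**2 - 4*x - 1.
Then u(x)^2 = 9*x**8 + 6*x**7 + 13*x**6 + 10*x**5 + 12*x**4 + 6*x**3 + 5*x**2 + 2*x + 1 and u'(x)^2 = 144*x**6 + 72*x**5 + 105*x**4 + 48*x**3 + 22*x**2 + 8*x + 1.
Integrate each monomial from 0 to 4 using ∫_0^4 c·x^n dx = c·4^(n+1)/(n+1):
  ∫_0^4 u(x)^2 dx = ∫_0^4 (9*x^8 + 6*x^7 + 13*x^6 + 10*x^5 + 12*x^4 + 6*x^3 + 5*x^2 + 2*x + 1) dx. Term by term:
    ∫_0^4 9*x^8 dx = 262144;  ∫_0^4 6*x^7 dx = 49152;  ∫_0^4 13*x^6 dx = 212992/7;
    ∫_0^4 10*x^5 dx = 20480/3;  ∫_0^4 12*x^4 dx = 12288/5;  ∫_0^4 6*x^3 dx = 384;
    ∫_0^4 5*x^2 dx = 320/3;  ∫_0^4 2*x dx = 16;  ∫_0^4 1 dx = 4.
  Sum: 262144 + 49152 + 212992/7 + 20480/3 + 12288/5 + 384 + 320/3 + 16 + 4 = 36909428/105.
  ∫_0^4 u'(x)^2 dx = ∫_0^4 (144*x^6 + 72*x^5 + 105*x^4 + 48*x^3 + 22*x^2 + 8*x + 1) dx. Term by term:
    ∫_0^4 144*x^6 dx = 2359296/7;  ∫_0^4 72*x^5 dx = 49152;  ∫_0^4 105*x^4 dx = 21504;
    ∫_0^4 48*x^3 dx = 3072;  ∫_0^4 22*x^2 dx = 1408/3;  ∫_0^4 8*x dx = 64;
    ∫_0^4 1 dx = 4.
  Sum: 2359296/7 + 49152 + 21504 + 3072 + 1408/3 + 64 + 4 = 8637460/21.
Adding: ||u||_{H^1}^2 = 36909428/105 + 8637460/21 = 80096728/105.


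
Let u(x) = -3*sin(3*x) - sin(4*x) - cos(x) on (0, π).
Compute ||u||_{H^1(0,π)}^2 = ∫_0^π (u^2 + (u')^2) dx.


||u||_{H^1(0,π)}^2 = 32/15 + 109*π/2

u'(x) = sin(x) - 9*cos(3*x) - 4*cos(4*x).
Expand u² and (u')² and integrate term by term on (0, π), using: for integers n ≥ 1, ∫_0^π sin²(nx) dx = ∫_0^π cos²(nx) dx = π/2; for n ≠ n', ∫_0^π sin(nx)sin(n'x) dx = ∫_0^π cos(nx)cos(n'x) dx = 0; and by product-to-sum, ∫_0^π sin(nx)cos(n'x) dx = ½∫_0^π [sin((n+n')x) + sin((n−n')x)] dx, which is 0 when n+n' is even and 2n/(n²−n'²) when n+n' is odd (it need not vanish on (0, π)).
  u² squared terms: (-1)²·∫cos(x)² dx = 1·π/2 = π/2;  (-1)²·∫sin(4x)² dx = 1·π/2 = π/2;  (-3)²·∫sin(3x)² dx = 9·π/2 = 9*π/2.
  u² cross terms: 2·(-1)·(-1)·∫cos(x)·sin(4x) dx = 2·(8/15) = 16/15;  2·(-1)·(-3)·∫cos(x)·sin(3x) dx = 6·(0) = 0;  2·(-1)·(-3)·∫sin(4x)·sin(3x) dx = 6·(0) = 0.
  So ∫_0^π u² dx = π/2 + π/2 + 9*π/2 + 16/15 + 0 + 0 = 16/15 + 11*π/2.
  (u')² squared terms: (-9)²·∫cos(3x)² dx = 81·π/2 = 81*π/2;  (-4)²·∫cos(4x)² dx = 16·π/2 = 8*π;  (1)²·∫sin(x)² dx = 1·π/2 = π/2.
  (u')² cross terms: 2·(-9)·(-4)·∫cos(3x)·cos(4x) dx = 72·(0) = 0;  2·(-9)·(1)·∫cos(3x)·sin(x) dx = -18·(0) = 0;  2·(-4)·(1)·∫cos(4x)·sin(x) dx = -8·(-2/15) = 16/15.
  So ∫_0^π (u')² dx = 81*π/2 + 8*π + π/2 + 0 + 0 + 16/15 = 16/15 + 49*π.
||u||_{H^1}^2 = (16/15 + 11*π/2) + (16/15 + 49*π) = 32/15 + 109*π/2.


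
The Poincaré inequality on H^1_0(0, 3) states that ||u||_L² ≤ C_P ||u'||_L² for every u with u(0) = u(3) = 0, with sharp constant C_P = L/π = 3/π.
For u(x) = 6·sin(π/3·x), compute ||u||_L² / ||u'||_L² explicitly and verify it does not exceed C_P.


||u||_L² / ||u'||_L² = 3/π = C_P.

u(x) = 6·sin(π/3·x), so u'(x) = 2*π*cos(π*x/3).
Writing u(x) = A·sin(kπx/L) with A = 6 and k = 1, use ∫_0^L sin²(kπx/L) dx = L/2 and ∫_0^L cos²(kπx/L) dx = L/2.
u² = 36·sin²(π/3·x) and (u')² = 4*π^2·cos²(π/3·x), and each of sin², cos² integrates to L/2 = 3/2 over (0, 3).
∫_0^3 u² dx = 54, so ||u||_L² = 3*sqrt(6).
∫_0^3 (u')² dx = 6*π^2, so ||u'||_L² = sqrt(6)*π.
Ratio ||u||_L² / ||u'||_L² = 3/π.
Sharp Poincaré constant on H^1_0(0, 3) is C_P = L/π = 3/π, achieved by sin(π/3·x).
This is the k = 1 eigenfunction (up to amplitude), so the ratio equals the sharp Poincaré constant exactly.


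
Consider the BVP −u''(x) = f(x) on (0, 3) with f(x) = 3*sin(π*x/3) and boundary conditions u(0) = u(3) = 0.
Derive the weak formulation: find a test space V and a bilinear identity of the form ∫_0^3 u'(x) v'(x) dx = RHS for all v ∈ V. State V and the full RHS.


V = H^1_0(0, 3) (so v(0) = v(3) = 0); weak form: ∫_0^3 u'v' dx = ∫_0^3 (3*sin(π*x/3)) v dx for all v ∈ V.

Multiply both sides by a test function v and integrate from 0 to 3:
  ∫_0^3 −u''(x) v(x) dx = ∫_0^3 f(x) v(x) dx.
Integrate the LHS by parts once:
  ∫_0^3 −u'' v dx = −[u'(x) v(x)]_0^3 + ∫_0^3 u'(x) v'(x) dx.
Thus ∫_0^3 u'(x) v'(x) dx = ∫_0^3 f(x) v(x) dx + [u'(x) v(x)]_0^3.
Choose V so that boundary terms are either known or forced to vanish.
u is Dirichlet: u(0) = u(3) = 0. Let V = H^1_0(0, 3); then v(0) = v(3) = 0, and [u' v]_0^3 = 0.
Weak formulation: find u (satisfying any essential BC) such that ∫_0^3 u'(x) v'(x) dx = ∫_0^3 f v dx for all v ∈ V.
Substituting f(x) = 3*sin(π*x/3), the right-hand side is ∫_0^3 (3*sin(π*x/3)) v dx.


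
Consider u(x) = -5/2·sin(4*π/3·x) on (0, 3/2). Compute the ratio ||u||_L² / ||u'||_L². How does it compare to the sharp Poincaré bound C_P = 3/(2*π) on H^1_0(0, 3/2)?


||u||_L² / ||u'||_L² = 3/(4*π) < C_P = 3/(2*π).

u(x) = -5/2·sin(4*π/3·x), so u'(x) = -10*π*cos(4*π*x/3)/3.
Writing u(x) = A·sin(kπx/L) with A = -5/2 and k = 2, use ∫_0^L sin²(kπx/L) dx = L/2 and ∫_0^L cos²(kπx/L) dx = L/2.
u² = 25/4·sin²(4*π/3·x) and (u')² = 100*π^2/9·cos²(4*π/3·x), and each of sin², cos² integrates to L/2 = 3/4 over (0, 3/2).
∫_0^3/2 u² dx = 75/16, so ||u||_L² = 5*sqrt(3)/4.
∫_0^3/2 (u')² dx = 25*π^2/3, so ||u'||_L² = 5*sqrt(3)*π/3.
Ratio ||u||_L² / ||u'||_L² = 3/(4*π).
Sharp Poincaré constant on H^1_0(0, 3/2) is C_P = L/π = 3/(2*π), achieved by sin(2*π/3·x).
This is the k = 2 harmonic; the ratio L/(kπ) is strictly less than C_P = L/π, consistent with the sharp inequality ||u||_L² ≤ C_P ||u'||_L².


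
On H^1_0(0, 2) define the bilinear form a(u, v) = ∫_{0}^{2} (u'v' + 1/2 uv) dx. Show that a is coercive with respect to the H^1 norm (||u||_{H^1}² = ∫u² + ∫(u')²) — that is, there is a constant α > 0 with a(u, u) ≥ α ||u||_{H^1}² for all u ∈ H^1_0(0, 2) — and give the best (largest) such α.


α = (2 + π^2)/(4 + π^2)

Coercivity of a(·,·) on H^1_0(0, 2) means a(u, u) ≥ α ||u||_{H^1}² for every u ∈ H^1_0.
The interval has length L = 2, and Poincaré/coercivity depend only on L. Here a(u, u) = ∫(u')² + (1/2)·∫u².
Here 0 < c = 1/2 < 1. The condition a(u,u) ≥ α||u||_{H^1}² reads (1−α)∫(u')² ≥ (α−c)∫u². Any admissible α is ≤ 1 (rapidly oscillating u have ∫u²/∫(u')² → 0), and α = 1 would force 0 ≥ (1−c)∫u², impossible since c < 1; so 1−α > 0. By the sharp Poincaré inequality on H^1_0 of an interval of length L, ∫(u')² ≥ (π/L)²∫u² with equality for the first sine mode sin(π(x−x₀)/L) (x₀ the left endpoint), so the inequality holds for all u iff (1−α)(π/L)² ≥ α − c, i.e. α ≤ ((π/L)² + c)/((π/L)² + 1) = (1 + c(L/π)²)/(1 + (L/π)²). With (π/L)² = π^2/4 and c = 1/2, the largest admissible constant is α = ((π/L)² + c)/((π/L)² + 1).
Simplifying, α = (2 + π^2)/(4 + π^2).


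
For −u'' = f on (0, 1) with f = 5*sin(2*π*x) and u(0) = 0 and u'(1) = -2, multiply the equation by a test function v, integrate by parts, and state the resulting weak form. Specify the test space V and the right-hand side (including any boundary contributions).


V = {v ∈ H^1(0, 1) : v(0) = 0} (test functions vanish at x = 0 where u is specified); weak form: ∫_0^1 u'v' dx = ∫_0^1 (5*sin(2*π*x)) v dx − 2·v(1) for all v ∈ V.

Multiply both sides by a test function v and integrate from 0 to 1:
  ∫_0^1 −u''(x) v(x) dx = ∫_0^1 f(x) v(x) dx.
Integrate the LHS by parts once:
  ∫_0^1 −u'' v dx = −[u'(x) v(x)]_0^1 + ∫_0^1 u'(x) v'(x) dx.
Thus ∫_0^1 u'(x) v'(x) dx = ∫_0^1 f(x) v(x) dx + [u'(x) v(x)]_0^1.
Choose V so that boundary terms are either known or forced to vanish.
Mixed BC: u(0) = 0 (Dirichlet) and u'(1) = -2 (Neumann). Define V = {v ∈ H^1(0, 1) : v(0) = 0}. Then [u' v]_0^1 = u'(1)·v(1) − u'(0)·0 = − 2·v(1).
Weak formulation: find u (satisfying any essential BC) such that ∫_0^1 u'(x) v'(x) dx = ∫_0^1 f v dx − 2·v(1) for all v ∈ V (Dirichlet at 0 absorbed into V; Neumann datum at x = 1 contributes the boundary term).
Substituting f(x) = 5*sin(2*π*x), the right-hand side is ∫_0^1 (5*sin(2*π*x)) v dx − 2·v(1).


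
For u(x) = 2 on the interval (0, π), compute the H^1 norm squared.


||u||_{H^1(0,π)}^2 = 4*π

u'(x) = 0.
Expand u² and (u')² and integrate term by term on (0, π), using: for integers n ≥ 1, ∫_0^π sin²(nx) dx = ∫_0^π cos²(nx) dx = π/2; for n ≠ n', ∫_0^π sin(nx)sin(n'x) dx = ∫_0^π cos(nx)cos(n'x) dx = 0; and by product-to-sum, ∫_0^π sin(nx)cos(n'x) dx = ½∫_0^π [sin((n+n')x) + sin((n−n')x)] dx, which is 0 when n+n' is even and 2n/(n²−n'²) when n+n' is odd (it need not vanish on (0, π)). For the constant mode: ∫_0^π 1 dx = π, ∫_0^π cos(nx) dx = 0, ∫_0^π sin(nx) dx = (1−(−1)^n)/n.
  u² squared terms: (2)²·∫1 dx = 4·π = 4*π.
  So ∫_0^π u² dx = 4*π.
  u' ≡ 0, so ∫_0^π (u')² dx = 0.
||u||_{H^1}^2 = (4*π) + (0) = 4*π.


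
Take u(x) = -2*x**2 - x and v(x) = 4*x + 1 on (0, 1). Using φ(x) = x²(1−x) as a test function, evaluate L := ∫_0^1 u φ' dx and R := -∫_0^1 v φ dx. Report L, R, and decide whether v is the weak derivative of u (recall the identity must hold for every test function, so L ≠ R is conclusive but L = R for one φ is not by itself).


LHS = 17/60, RHS = -17/60. No, v is not the weak derivative of u.

u(x) = -2*x**2 - x, classical derivative u'(x) = -4*x - 1.
φ(x) = x²(1−x), so φ'(x) = x*(2 - 3*x).
Note φ(0) = φ(1) = 0, so the boundary term u·φ vanishes.
LHS = ∫_0^1 u(x) φ'(x) dx = ∫_0^1 (6*x^4 - x^3 - 2*x^2) dx. Term by term:
  ∫_0^1 6*x^4 dx = 6/5;  ∫_0^1 -x^3 dx = -1/4;  ∫_0^1 -2*x^2 dx = -2/3.
Sum: 6/5 − 1/4 − 2/3 = 17/60.
So LHS = 17/60.
∫_0^1 v(x) φ(x) dx = ∫_0^1 (-4*x^4 + 3*x^3 + x^2) dx. Term by term:
  ∫_0^1 -4*x^4 dx = -4/5;  ∫_0^1 3*x^3 dx = 3/4;  ∫_0^1 x^2 dx = 1/3.
Sum: -4/5 + 3/4 + 1/3 = 17/60.
So RHS = -∫_0^1 v(x) φ(x) dx = -17/60.
LHS − RHS = 17/30 ≠ 0, so the identity fails.
(For a valid weak derivative the identity must hold for EVERY test function, in particular this one. The failure shows v is NOT the weak derivative of u.)
Correct weak derivative would be u'(x) = -4*x - 1.


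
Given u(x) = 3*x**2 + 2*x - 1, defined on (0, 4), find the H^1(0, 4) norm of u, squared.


||u||_{H^1}^2 = 52748/15

The H^1 norm (squared) on an interval (0, L) is
  ||u||_{H^1}^2 = ∫_0^L u(x)^2 dx + ∫_0^L u'(x)^2 dx.
Compute u'(x) = 6*x + 2.
Then u(x)^2 = 9*x**4 + 12*x**3 - 2*x**2 - 4*x + 1 and u'(x)^2 = 36*x**2 + 24*x + 4.
Integrate each monomial from 0 to 4 using ∫_0^4 c·x^n dx = c·4^(n+1)/(n+1):
  ∫_0^4 u(x)^2 dx = ∫_0^4 (9*x^4 + 12*x^3 - 2*x^2 - 4*x + 1) dx. Term by term:
    ∫_0^4 9*x^4 dx = 9216/5;  ∫_0^4 12*x^3 dx = 768;  ∫_0^4 -2*x^2 dx = -128/3;
    ∫_0^4 -4*x dx = -32;  ∫_0^4 1 dx = 4.
  Sum: 9216/5 + 768 − 128/3 − 32 + 4 = 38108/15.
  ∫_0^4 u'(x)^2 dx = ∫_0^4 (36*x^2 + 24*x + 4) dx. Term by term:
    ∫_0^4 36*x^2 dx = 768;  ∫_0^4 24*x dx = 192;  ∫_0^4 4 dx = 16.
  Sum: 768 + 192 + 16 = 976.
Adding: ||u||_{H^1}^2 = 38108/15 + 976 = 52748/15.


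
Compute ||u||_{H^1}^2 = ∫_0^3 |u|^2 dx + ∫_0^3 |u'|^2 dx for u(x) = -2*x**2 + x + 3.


||u||_{H^1}^2 = 897/5

The H^1 norm (squared) on an interval (0, L) is
  ||u||_{H^1}^2 = ∫_0^L u(x)^2 dx + ∫_0^L u'(x)^2 dx.
Compute u'(x) = 1 - 4*x.
Then u(x)^2 = 4*x**4 - 4*x**3 - 11*x**2 + 6*x + 9 and u'(x)^2 = 16*x**2 - 8*x + 1.
Integrate each monomial from 0 to 3 using ∫_0^3 c·x^n dx = c·3^(n+1)/(n+1):
  ∫_0^3 u(x)^2 dx = ∫_0^3 (4*x^4 - 4*x^3 - 11*x^2 + 6*x + 9) dx. Term by term:
    ∫_0^3 4*x^4 dx = 972/5;  ∫_0^3 -4*x^3 dx = -81;  ∫_0^3 -11*x^2 dx = -99;
    ∫_0^3 6*x dx = 27;  ∫_0^3 9 dx = 27.
  Sum: 972/5 − 81 − 99 + 27 + 27 = 342/5.
  ∫_0^3 u'(x)^2 dx = ∫_0^3 (16*x^2 - 8*x + 1) dx. Term by term:
    ∫_0^3 16*x^2 dx = 144;  ∫_0^3 -8*x dx = -36;  ∫_0^3 1 dx = 3.
  Sum: 144 − 36 + 3 = 111.
Adding: ||u||_{H^1}^2 = 342/5 + 111 = 897/5.


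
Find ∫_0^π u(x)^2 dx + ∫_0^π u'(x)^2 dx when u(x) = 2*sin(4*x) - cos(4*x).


||u||_{H^1(0,π)}^2 = 85*π/2

u'(x) = 4*sin(4*x) + 8*cos(4*x).
Expand u² and (u')² and integrate term by term on (0, π), using: for integers n ≥ 1, ∫_0^π sin²(nx) dx = ∫_0^π cos²(nx) dx = π/2; for n ≠ n', ∫_0^π sin(nx)sin(n'x) dx = ∫_0^π cos(nx)cos(n'x) dx = 0; and by product-to-sum, ∫_0^π sin(nx)cos(n'x) dx = ½∫_0^π [sin((n+n')x) + sin((n−n')x)] dx, which is 0 when n+n' is even and 2n/(n²−n'²) when n+n' is odd (it need not vanish on (0, π)).
  u² squared terms: (-1)²·∫cos(4x)² dx = 1·π/2 = π/2;  (2)²·∫sin(4x)² dx = 4·π/2 = 2*π.
  u² cross terms: 2·(-1)·(2)·∫cos(4x)·sin(4x) dx = -4·(0) = 0.
  So ∫_0^π u² dx = π/2 + 2*π + 0 = 5*π/2.
  (u')² squared terms: (4)²·∫sin(4x)² dx = 16·π/2 = 8*π;  (8)²·∫cos(4x)² dx = 64·π/2 = 32*π.
  (u')² cross terms: 2·(4)·(8)·∫sin(4x)·cos(4x) dx = 64·(0) = 0.
  So ∫_0^π (u')² dx = 8*π + 32*π + 0 = 40*π.
||u||_{H^1}^2 = (5*π/2) + (40*π) = 85*π/2.


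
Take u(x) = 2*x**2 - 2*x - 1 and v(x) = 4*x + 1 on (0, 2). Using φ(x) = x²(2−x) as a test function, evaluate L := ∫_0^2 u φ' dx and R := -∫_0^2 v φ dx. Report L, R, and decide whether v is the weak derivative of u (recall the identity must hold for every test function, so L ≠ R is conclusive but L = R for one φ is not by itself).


LHS = -56/15, RHS = -116/15. No, v is not the weak derivative of u.

u(x) = 2*x**2 - 2*x - 1, classical derivative u'(x) = 4*x - 2.
φ(x) = x²(2−x), so φ'(x) = x*(4 - 3*x).
Note φ(0) = φ(2) = 0, so the boundary term u·φ vanishes.
LHS = ∫_0^2 u(x) φ'(x) dx = ∫_0^2 (-6*x^4 + 14*x^3 - 5*x^2 - 4*x) dx. Term by term:
  ∫_0^2 -6*x^4 dx = -192/5;  ∫_0^2 14*x^3 dx = 56;  ∫_0^2 -5*x^2 dx = -40/3;
  ∫_0^2 -4*x dx = -8.
Sum: -192/5 + 56 − 40/3 − 8 = -56/15.
So LHS = -56/15.
∫_0^2 v(x) φ(x) dx = ∫_0^2 (-4*x^4 + 7*x^3 + 2*x^2) dx. Term by term:
  ∫_0^2 -4*x^4 dx = -128/5;  ∫_0^2 7*x^3 dx = 28;  ∫_0^2 2*x^2 dx = 16/3.
Sum: -128/5 + 28 + 16/3 = 116/15.
So RHS = -∫_0^2 v(x) φ(x) dx = -116/15.
LHS − RHS = 4 ≠ 0, so the identity fails.
(For a valid weak derivative the identity must hold for EVERY test function, in particular this one. The failure shows v is NOT the weak derivative of u.)
Correct weak derivative would be u'(x) = 4*x - 2.


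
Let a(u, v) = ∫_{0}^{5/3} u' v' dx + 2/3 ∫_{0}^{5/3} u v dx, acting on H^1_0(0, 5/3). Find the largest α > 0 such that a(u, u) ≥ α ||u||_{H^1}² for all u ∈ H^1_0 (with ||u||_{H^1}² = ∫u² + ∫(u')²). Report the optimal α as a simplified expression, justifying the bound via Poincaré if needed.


α = (50 + 27*π^2)/(3*(25 + 9*π^2))

Coercivity of a(·,·) on H^1_0(0, 5/3) means a(u, u) ≥ α ||u||_{H^1}² for every u ∈ H^1_0.
The interval has length L = 5/3, and Poincaré/coercivity depend only on L. Here a(u, u) = ∫(u')² + (2/3)·∫u².
Here 0 < c = 2/3 < 1. The condition a(u,u) ≥ α||u||_{H^1}² reads (1−α)∫(u')² ≥ (α−c)∫u². Any admissible α is ≤ 1 (rapidly oscillating u have ∫u²/∫(u')² → 0), and α = 1 would force 0 ≥ (1−c)∫u², impossible since c < 1; so 1−α > 0. By the sharp Poincaré inequality on H^1_0 of an interval of length L, ∫(u')² ≥ (π/L)²∫u² with equality for the first sine mode sin(π(x−x₀)/L) (x₀ the left endpoint), so the inequality holds for all u iff (1−α)(π/L)² ≥ α − c, i.e. α ≤ ((π/L)² + c)/((π/L)² + 1) = (1 + c(L/π)²)/(1 + (L/π)²). With (π/L)² = 9*π^2/25 and c = 2/3, the largest admissible constant is α = ((π/L)² + c)/((π/L)² + 1).
Simplifying, α = (50 + 27*π^2)/(3*(25 + 9*π^2)).


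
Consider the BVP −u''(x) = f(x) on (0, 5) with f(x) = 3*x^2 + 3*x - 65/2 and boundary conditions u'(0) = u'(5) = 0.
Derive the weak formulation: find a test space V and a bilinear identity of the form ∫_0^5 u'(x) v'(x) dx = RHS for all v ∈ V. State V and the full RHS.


V = H^1(0, 5) (no boundary constraint on v; u is determined up to an additive constant); weak form: ∫_0^5 u'v' dx = ∫_0^5 (3*x^2 + 3*x - 65/2) v dx for all v ∈ V.

Multiply both sides by a test function v and integrate from 0 to 5:
  ∫_0^5 −u''(x) v(x) dx = ∫_0^5 f(x) v(x) dx.
Integrate the LHS by parts once:
  ∫_0^5 −u'' v dx = −[u'(x) v(x)]_0^5 + ∫_0^5 u'(x) v'(x) dx.
Thus ∫_0^5 u'(x) v'(x) dx = ∫_0^5 f(x) v(x) dx + [u'(x) v(x)]_0^5.
Choose V so that boundary terms are either known or forced to vanish.
u has homogeneous Neumann: u'(0) = u'(5) = 0. So [u' v]_0^5 = 0·v(5) − 0·v(0) = 0 for any v; take V = H^1(0, 5).
Weak formulation: find u (satisfying any essential BC) such that ∫_0^5 u'(x) v'(x) dx = ∫_0^5 f v dx for all v ∈ V (homogeneous Neumann, so boundary terms vanish).
Substituting f(x) = 3*x^2 + 3*x - 65/2, the right-hand side is ∫_0^5 (3*x^2 + 3*x - 65/2) v dx.
Compatibility check (pure Neumann): taking v ≡ 1 ∈ V gives 0 = ∫_0^5 f dx + (0) − (0), i.e. ∫_0^5 f dx must equal u'(0) − u'(5) = 0. Indeed ∫_0^5 (3*x^2 + 3*x - 65/2) dx = 0, so the data are compatible. The solution is then unique only up to an additive constant (fix it e.g. by requiring ∫_0^5 u dx = 0).


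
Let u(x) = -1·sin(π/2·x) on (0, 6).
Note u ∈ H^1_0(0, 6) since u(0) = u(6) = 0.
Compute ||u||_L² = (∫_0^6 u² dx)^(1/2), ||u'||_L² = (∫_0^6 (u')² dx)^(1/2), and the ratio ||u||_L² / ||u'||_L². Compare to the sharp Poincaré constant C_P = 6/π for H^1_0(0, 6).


||u||_L² / ||u'||_L² = 2/π < C_P = 6/π.

u(x) = -1·sin(π/2·x), so u'(x) = -π*cos(π*x/2)/2.
Writing u(x) = A·sin(kπx/L) with A = -1 and k = 3, use ∫_0^L sin²(kπx/L) dx = L/2 and ∫_0^L cos²(kπx/L) dx = L/2.
u² = 1·sin²(π/2·x) and (u')² = π^2/4·cos²(π/2·x), and each of sin², cos² integrates to L/2 = 3 over (0, 6).
∫_0^6 u² dx = 3, so ||u||_L² = sqrt(3).
∫_0^6 (u')² dx = 3*π^2/4, so ||u'||_L² = sqrt(3)*π/2.
Ratio ||u||_L² / ||u'||_L² = 2/π.
Sharp Poincaré constant on H^1_0(0, 6) is C_P = L/π = 6/π, achieved by sin(π/6·x).
This is the k = 3 harmonic; the ratio L/(kπ) is strictly less than C_P = L/π, consistent with the sharp inequality ||u||_L² ≤ C_P ||u'||_L².


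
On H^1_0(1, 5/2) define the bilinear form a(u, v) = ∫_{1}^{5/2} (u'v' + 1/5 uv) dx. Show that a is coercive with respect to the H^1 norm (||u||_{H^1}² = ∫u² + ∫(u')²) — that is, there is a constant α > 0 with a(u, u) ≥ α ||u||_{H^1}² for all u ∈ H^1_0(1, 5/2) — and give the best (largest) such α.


α = (9 + 20*π^2)/(5*(9 + 4*π^2))

Coercivity of a(·,·) on H^1_0(1, 5/2) means a(u, u) ≥ α ||u||_{H^1}² for every u ∈ H^1_0.
The interval has length L = 3/2, and Poincaré/coercivity depend only on L. Here a(u, u) = ∫(u')² + (1/5)·∫u².
Here 0 < c = 1/5 < 1. The condition a(u,u) ≥ α||u||_{H^1}² reads (1−α)∫(u')² ≥ (α−c)∫u². Any admissible α is ≤ 1 (rapidly oscillating u have ∫u²/∫(u')² → 0), and α = 1 would force 0 ≥ (1−c)∫u², impossible since c < 1; so 1−α > 0. By the sharp Poincaré inequality on H^1_0 of an interval of length L, ∫(u')² ≥ (π/L)²∫u² with equality for the first sine mode sin(π(x−x₀)/L) (x₀ the left endpoint), so the inequality holds for all u iff (1−α)(π/L)² ≥ α − c, i.e. α ≤ ((π/L)² + c)/((π/L)² + 1) = (1 + c(L/π)²)/(1 + (L/π)²). With (π/L)² = 4*π^2/9 and c = 1/5, the largest admissible constant is α = ((π/L)² + c)/((π/L)² + 1).
Simplifying, α = (9 + 20*π^2)/(5*(9 + 4*π^2)).


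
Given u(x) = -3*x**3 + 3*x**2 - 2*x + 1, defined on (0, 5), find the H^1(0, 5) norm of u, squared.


||u||_{H^1}^2 = 4230475/42

The H^1 norm (squared) on an interval (0, L) is
  ||u||_{H^1}^2 = ∫_0^L u(x)^2 dx + ∫_0^L u'(x)^2 dx.
Compute u'(x) = -9*x**2 + 6*x - 2.
Then u(x)^2 = 9*x**6 - 18*x**5 + 21*x**4 - 18*x**3 + 10*x**2 - 4*x + 1 and u'(x)^2 = 81*x**4 - 108*x**3 + 72*x**2 - 24*x + 4.
Integrate each monomial from 0 to 5 using ∫_0^5 c·x^n dx = c·5^(n+1)/(n+1):
  ∫_0^5 u(x)^2 dx = ∫_0^5 (9*x^6 - 18*x^5 + 21*x^4 - 18*x^3 + 10*x^2 - 4*x + 1) dx. Term by term:
    ∫_0^5 9*x^6 dx = 703125/7;  ∫_0^5 -18*x^5 dx = -46875;  ∫_0^5 21*x^4 dx = 13125;
    ∫_0^5 -18*x^3 dx = -5625/2;  ∫_0^5 10*x^2 dx = 1250/3;  ∫_0^5 -4*x dx = -50;
    ∫_0^5 1 dx = 5.
  Sum: 703125/7 − 46875 + 13125 − 5625/2 + 1250/3 − 50 + 5 = 2698735/42.
  ∫_0^5 u'(x)^2 dx = ∫_0^5 (81*x^4 - 108*x^3 + 72*x^2 - 24*x + 4) dx. Term by term:
    ∫_0^5 81*x^4 dx = 50625;  ∫_0^5 -108*x^3 dx = -16875;  ∫_0^5 72*x^2 dx = 3000;
    ∫_0^5 -24*x dx = -300;  ∫_0^5 4 dx = 20.
  Sum: 50625 − 16875 + 3000 − 300 + 20 = 36470.
Adding: ||u||_{H^1}^2 = 2698735/42 + 36470 = 4230475/42.


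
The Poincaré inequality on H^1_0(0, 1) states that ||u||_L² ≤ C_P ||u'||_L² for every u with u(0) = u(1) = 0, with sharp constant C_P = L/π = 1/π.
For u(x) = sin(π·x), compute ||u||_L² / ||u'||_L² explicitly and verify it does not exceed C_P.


||u||_L² / ||u'||_L² = 1/π = C_P.

u(x) = sin(π·x), so u'(x) = π*cos(π*x).
Writing u(x) = A·sin(kπx/L) with A = 1 and k = 1, use ∫_0^L sin²(kπx/L) dx = L/2 and ∫_0^L cos²(kπx/L) dx = L/2.
u² = 1·sin²(π·x) and (u')² = π^2·cos²(π·x), and each of sin², cos² integrates to L/2 = 1/2 over (0, 1).
∫_0^1 u² dx = 1/2, so ||u||_L² = sqrt(2)/2.
∫_0^1 (u')² dx = π^2/2, so ||u'||_L² = sqrt(2)*π/2.
Ratio ||u||_L² / ||u'||_L² = 1/π.
Sharp Poincaré constant on H^1_0(0, 1) is C_P = L/π = 1/π, achieved by sin(π·x).
This is the k = 1 eigenfunction (up to amplitude), so the ratio equals the sharp Poincaré constant exactly.


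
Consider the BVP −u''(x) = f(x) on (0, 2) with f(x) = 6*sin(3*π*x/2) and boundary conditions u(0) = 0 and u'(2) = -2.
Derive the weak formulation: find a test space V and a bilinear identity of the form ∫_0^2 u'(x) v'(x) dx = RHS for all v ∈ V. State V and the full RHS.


V = {v ∈ H^1(0, 2) : v(0) = 0} (test functions vanish at x = 0 where u is specified); weak form: ∫_0^2 u'v' dx = ∫_0^2 (6*sin(3*π*x/2)) v dx − 2·v(2) for all v ∈ V.

Multiply both sides by a test function v and integrate from 0 to 2:
  ∫_0^2 −u''(x) v(x) dx = ∫_0^2 f(x) v(x) dx.
Integrate the LHS by parts once:
  ∫_0^2 −u'' v dx = −[u'(x) v(x)]_0^2 + ∫_0^2 u'(x) v'(x) dx.
Thus ∫_0^2 u'(x) v'(x) dx = ∫_0^2 f(x) v(x) dx + [u'(x) v(x)]_0^2.
Choose V so that boundary terms are either known or forced to vanish.
Mixed BC: u(0) = 0 (Dirichlet) and u'(2) = -2 (Neumann). Define V = {v ∈ H^1(0, 2) : v(0) = 0}. Then [u' v]_0^2 = u'(2)·v(2) − u'(0)·0 = − 2·v(2).
Weak formulation: find u (satisfying any essential BC) such that ∫_0^2 u'(x) v'(x) dx = ∫_0^2 f v dx − 2·v(2) for all v ∈ V (Dirichlet at 0 absorbed into V; Neumann datum at x = 2 contributes the boundary term).
Substituting f(x) = 6*sin(3*π*x/2), the right-hand side is ∫_0^2 (6*sin(3*π*x/2)) v dx − 2·v(2).


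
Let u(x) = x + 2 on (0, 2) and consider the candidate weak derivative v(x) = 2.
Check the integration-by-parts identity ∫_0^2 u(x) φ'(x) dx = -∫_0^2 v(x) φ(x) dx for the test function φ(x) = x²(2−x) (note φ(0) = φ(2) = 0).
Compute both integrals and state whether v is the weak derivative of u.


LHS = -4/3, RHS = -8/3. No, v is not the weak derivative of u.

u(x) = x + 2, classical derivative u'(x) = 1.
φ(x) = x²(2−x), so φ'(x) = x*(4 - 3*x).
Note φ(0) = φ(2) = 0, so the boundary term u·φ vanishes.
LHS = ∫_0^2 u(x) φ'(x) dx = ∫_0^2 (-3*x^3 - 2*x^2 + 8*x) dx. Term by term:
  ∫_0^2 -3*x^3 dx = -12;  ∫_0^2 -2*x^2 dx = -16/3;  ∫_0^2 8*x dx = 16.
Sum: -12 − 16/3 + 16 = -4/3.
So LHS = -4/3.
∫_0^2 v(x) φ(x) dx = ∫_0^2 (-2*x^3 + 4*x^2) dx. Term by term:
  ∫_0^2 -2*x^3 dx = -8;  ∫_0^2 4*x^2 dx = 32/3.
Sum: -8 + 32/3 = 8/3.
So RHS = -∫_0^2 v(x) φ(x) dx = -8/3.
LHS − RHS = 4/3 ≠ 0, so the identity fails.
(For a valid weak derivative the identity must hold for EVERY test function, in particular this one. The failure shows v is NOT the weak derivative of u.)
Correct weak derivative would be u'(x) = 1.


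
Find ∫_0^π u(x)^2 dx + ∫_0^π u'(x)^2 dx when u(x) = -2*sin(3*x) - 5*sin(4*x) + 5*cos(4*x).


||u||_{H^1(0,π)}^2 = 2040/7 + 445*π

u'(x) = -20*sin(4*x) - 6*cos(3*x) - 20*cos(4*x).
Expand u² and (u')² and integrate term by term on (0, π), using: for integers n ≥ 1, ∫_0^π sin²(nx) dx = ∫_0^π cos²(nx) dx = π/2; for n ≠ n', ∫_0^π sin(nx)sin(n'x) dx = ∫_0^π cos(nx)cos(n'x) dx = 0; and by product-to-sum, ∫_0^π sin(nx)cos(n'x) dx = ½∫_0^π [sin((n+n')x) + sin((n−n')x)] dx, which is 0 when n+n' is even and 2n/(n²−n'²) when n+n' is odd (it need not vanish on (0, π)).
  u² squared terms: (-5)²·∫sin(4x)² dx = 25·π/2 = 25*π/2;  (-2)²·∫sin(3x)² dx = 4·π/2 = 2*π;  (5)²·∫cos(4x)² dx = 25·π/2 = 25*π/2.
  u² cross terms: 2·(-5)·(-2)·∫sin(4x)·sin(3x) dx = 20·(0) = 0;  2·(-5)·(5)·∫sin(4x)·cos(4x) dx = -50·(0) = 0;  2·(-2)·(5)·∫sin(3x)·cos(4x) dx = -20·(-6/7) = 120/7.
  So ∫_0^π u² dx = 25*π/2 + 2*π + 25*π/2 + 0 + 0 + 120/7 = 120/7 + 27*π.
  (u')² squared terms: (-20)²·∫cos(4x)² dx = 400·π/2 = 200*π;  (-20)²·∫sin(4x)² dx = 400·π/2 = 200*π;  (-6)²·∫cos(3x)² dx = 36·π/2 = 18*π.
  (u')² cross terms: 2·(-20)·(-20)·∫cos(4x)·sin(4x) dx = 800·(0) = 0;  2·(-20)·(-6)·∫cos(4x)·cos(3x) dx = 240·(0) = 0;  2·(-20)·(-6)·∫sin(4x)·cos(3x) dx = 240·(8/7) = 1920/7.
  So ∫_0^π (u')² dx = 200*π + 200*π + 18*π + 0 + 0 + 1920/7 = 1920/7 + 418*π.
||u||_{H^1}^2 = (120/7 + 27*π) + (1920/7 + 418*π) = 2040/7 + 445*π.


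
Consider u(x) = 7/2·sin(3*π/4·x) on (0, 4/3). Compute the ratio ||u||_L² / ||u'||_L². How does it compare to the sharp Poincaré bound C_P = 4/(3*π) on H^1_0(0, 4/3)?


||u||_L² / ||u'||_L² = 4/(3*π) = C_P.

u(x) = 7/2·sin(3*π/4·x), so u'(x) = 21*π*cos(3*π*x/4)/8.
Writing u(x) = A·sin(kπx/L) with A = 7/2 and k = 1, use ∫_0^L sin²(kπx/L) dx = L/2 and ∫_0^L cos²(kπx/L) dx = L/2.
u² = 49/4·sin²(3*π/4·x) and (u')² = 441*π^2/64·cos²(3*π/4·x), and each of sin², cos² integrates to L/2 = 2/3 over (0, 4/3).
∫_0^4/3 u² dx = 49/6, so ||u||_L² = 7*sqrt(6)/6.
∫_0^4/3 (u')² dx = 147*π^2/32, so ||u'||_L² = 7*sqrt(6)*π/8.
Ratio ||u||_L² / ||u'||_L² = 4/(3*π).
Sharp Poincaré constant on H^1_0(0, 4/3) is C_P = L/π = 4/(3*π), achieved by sin(3*π/4·x).
This is the k = 1 eigenfunction (up to amplitude), so the ratio equals the sharp Poincaré constant exactly.


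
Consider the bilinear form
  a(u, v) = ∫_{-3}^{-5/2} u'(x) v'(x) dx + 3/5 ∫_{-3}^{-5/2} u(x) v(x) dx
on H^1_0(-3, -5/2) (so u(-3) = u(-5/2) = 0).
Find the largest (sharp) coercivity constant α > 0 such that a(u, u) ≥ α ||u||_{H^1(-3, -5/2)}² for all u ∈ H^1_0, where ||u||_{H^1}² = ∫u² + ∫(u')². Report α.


α = (3 + 20*π^2)/(5*(1 + 4*π^2))

Coercivity of a(·,·) on H^1_0(-3, -5/2) means a(u, u) ≥ α ||u||_{H^1}² for every u ∈ H^1_0.
The interval has length L = 1/2, and Poincaré/coercivity depend only on L. Here a(u, u) = ∫(u')² + (3/5)·∫u².
Here 0 < c = 3/5 < 1. The condition a(u,u) ≥ α||u||_{H^1}² reads (1−α)∫(u')² ≥ (α−c)∫u². Any admissible α is ≤ 1 (rapidly oscillating u have ∫u²/∫(u')² → 0), and α = 1 would force 0 ≥ (1−c)∫u², impossible since c < 1; so 1−α > 0. By the sharp Poincaré inequality on H^1_0 of an interval of length L, ∫(u')² ≥ (π/L)²∫u² with equality for the first sine mode sin(π(x−x₀)/L) (x₀ the left endpoint), so the inequality holds for all u iff (1−α)(π/L)² ≥ α − c, i.e. α ≤ ((π/L)² + c)/((π/L)² + 1) = (1 + c(L/π)²)/(1 + (L/π)²). With (π/L)² = 4*π^2 and c = 3/5, the largest admissible constant is α = ((π/L)² + c)/((π/L)² + 1).
Simplifying, α = (3 + 20*π^2)/(5*(1 + 4*π^2)).


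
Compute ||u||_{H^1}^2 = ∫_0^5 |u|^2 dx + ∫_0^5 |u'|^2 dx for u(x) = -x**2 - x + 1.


||u||_{H^1}^2 = 2195/2

The H^1 norm (squared) on an interval (0, L) is
  ||u||_{H^1}^2 = ∫_0^L u(x)^2 dx + ∫_0^L u'(x)^2 dx.
Compute u'(x) = -2*x - 1.
Then u(x)^2 = x**4 + 2*x**3 - x**2 - 2*x + 1 and u'(x)^2 = 4*x**2 + 4*x + 1.
Integrate each monomial from 0 to 5 using ∫_0^5 c·x^n dx = c·5^(n+1)/(n+1):
  ∫_0^5 u(x)^2 dx = ∫_0^5 (x^4 + 2*x^3 - x^2 - 2*x + 1) dx. Term by term:
    ∫_0^5 x^4 dx = 625;  ∫_0^5 2*x^3 dx = 625/2;  ∫_0^5 -x^2 dx = -125/3;
    ∫_0^5 -2*x dx = -25;  ∫_0^5 1 dx = 5.
  Sum: 625 + 625/2 − 125/3 − 25 + 5 = 5255/6.
  ∫_0^5 u'(x)^2 dx = ∫_0^5 (4*x^2 + 4*x + 1) dx. Term by term:
    ∫_0^5 4*x^2 dx = 500/3;  ∫_0^5 4*x dx = 50;  ∫_0^5 1 dx = 5.
  Sum: 500/3 + 50 + 5 = 665/3.
Adding: ||u||_{H^1}^2 = 5255/6 + 665/3 = 2195/2.


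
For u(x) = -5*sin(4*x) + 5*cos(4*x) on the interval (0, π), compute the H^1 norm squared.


||u||_{H^1(0,π)}^2 = 425*π

u'(x) = -20*sin(4*x) - 20*cos(4*x).
Expand u² and (u')² and integrate term by term on (0, π), using: for integers n ≥ 1, ∫_0^π sin²(nx) dx = ∫_0^π cos²(nx) dx = π/2; for n ≠ n', ∫_0^π sin(nx)sin(n'x) dx = ∫_0^π cos(nx)cos(n'x) dx = 0; and by product-to-sum, ∫_0^π sin(nx)cos(n'x) dx = ½∫_0^π [sin((n+n')x) + sin((n−n')x)] dx, which is 0 when n+n' is even and 2n/(n²−n'²) when n+n' is odd (it need not vanish on (0, π)).
  u² squared terms: (-5)²·∫sin(4x)² dx = 25·π/2 = 25*π/2;  (5)²·∫cos(4x)² dx = 25·π/2 = 25*π/2.
  u² cross terms: 2·(-5)·(5)·∫sin(4x)·cos(4x) dx = -50·(0) = 0.
  So ∫_0^π u² dx = 25*π/2 + 25*π/2 + 0 = 25*π.
  (u')² squared terms: (-20)²·∫cos(4x)² dx = 400·π/2 = 200*π;  (-20)²·∫sin(4x)² dx = 400·π/2 = 200*π.
  (u')² cross terms: 2·(-20)·(-20)·∫cos(4x)·sin(4x) dx = 800·(0) = 0.
  So ∫_0^π (u')² dx = 200*π + 200*π + 0 = 400*π.
||u||_{H^1}^2 = (25*π) + (400*π) = 425*π.


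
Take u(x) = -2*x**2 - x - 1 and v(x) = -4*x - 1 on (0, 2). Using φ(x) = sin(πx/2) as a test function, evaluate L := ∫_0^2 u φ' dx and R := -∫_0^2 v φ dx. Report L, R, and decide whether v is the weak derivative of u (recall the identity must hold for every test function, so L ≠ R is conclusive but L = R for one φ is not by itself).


LHS = 20/π, RHS = 20/π. Yes, v = u' weakly.

u(x) = -2*x**2 - x - 1, classical derivative u'(x) = -4*x - 1.
φ(x) = sin(πx/2), so φ'(x) = π*cos(π*x/2)/2.
Note φ(0) = φ(2) = 0, so the boundary term u·φ vanishes.
LHS = ∫_0^2 u(x) φ'(x) dx = ∫_0^2 (-π*x^2*cos(π*x/2) - π*x*cos(π*x/2)/2 - π*cos(π*x/2)/2) dx. Term by term:
  ∫_0^2 -π*cos(π*x/2)/2 dx = 0;  ∫_0^2 -π*x^2*cos(π*x/2) dx = 16/π;  ∫_0^2 -π*x*cos(π*x/2)/2 dx = 4/π.
Sum: 0 + 16/π + 4/π = 20/π.
So LHS = 20/π.
∫_0^2 v(x) φ(x) dx = ∫_0^2 (-4*x*sin(π*x/2) - sin(π*x/2)) dx. Term by term:
  ∫_0^2 -sin(π*x/2) dx = -4/π;  ∫_0^2 -4*x*sin(π*x/2) dx = -16/π.
Sum: -4/π − 16/π = -20/π.
So RHS = -∫_0^2 v(x) φ(x) dx = 20/π.
LHS = RHS, so the identity holds for this test φ.
Moreover u is smooth here and v(x) = u'(x) = -4*x - 1 pointwise, so the identity holds for every test function. Hence v is the weak derivative of u.


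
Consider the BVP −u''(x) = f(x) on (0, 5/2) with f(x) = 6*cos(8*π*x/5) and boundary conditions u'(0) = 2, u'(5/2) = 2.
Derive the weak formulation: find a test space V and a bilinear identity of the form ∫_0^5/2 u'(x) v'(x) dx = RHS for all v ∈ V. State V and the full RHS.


V = H^1(0, 5/2) (v unrestricted at boundary; u is determined up to an additive constant); weak form: ∫_0^5/2 u'v' dx = ∫_0^5/2 (6*cos(8*π*x/5)) v dx + 2·v(5/2) − 2·v(0) for all v ∈ V.

Multiply both sides by a test function v and integrate from 0 to 5/2:
  ∫_0^5/2 −u''(x) v(x) dx = ∫_0^5/2 f(x) v(x) dx.
Integrate the LHS by parts once:
  ∫_0^5/2 −u'' v dx = −[u'(x) v(x)]_0^5/2 + ∫_0^5/2 u'(x) v'(x) dx.
Thus ∫_0^5/2 u'(x) v'(x) dx = ∫_0^5/2 f(x) v(x) dx + [u'(x) v(x)]_0^5/2.
Choose V so that boundary terms are either known or forced to vanish.
u has inhomogeneous Neumann u'(0) = 2, u'(5/2) = 2. [u' v]_0^5/2 = (2)·v(5/2) − (2)·v(0) = 2·v(5/2) − 2·v(0). Take V = H^1(0, 5/2); boundary term becomes part of RHS.
Weak formulation: find u (satisfying any essential BC) such that ∫_0^5/2 u'(x) v'(x) dx = ∫_0^5/2 f v dx + 2·v(5/2) − 2·v(0) for all v ∈ V (Neumann data are natural BCs: they enter the RHS as boundary terms).
Substituting f(x) = 6*cos(8*π*x/5), the right-hand side is ∫_0^5/2 (6*cos(8*π*x/5)) v dx + 2·v(5/2) − 2·v(0).
Compatibility check (pure Neumann): taking v ≡ 1 ∈ V gives 0 = ∫_0^5/2 f dx + (2) − (2), i.e. ∫_0^5/2 f dx must equal u'(0) − u'(5/2) = 0. Indeed ∫_0^5/2 (6*cos(8*π*x/5)) dx = 0, so the data are compatible. The solution is then unique only up to an additive constant (fix it e.g. by requiring ∫_0^5/2 u dx = 0).


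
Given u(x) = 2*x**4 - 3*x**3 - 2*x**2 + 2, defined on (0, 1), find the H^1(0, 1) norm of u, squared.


||u||_{H^1}^2 = 8629/630

The H^1 norm (squared) on an interval (0, L) is
  ||u||_{H^1}^2 = ∫_0^L u(x)^2 dx + ∫_0^L u'(x)^2 dx.
Compute u'(x) = 8*x**3 - 9*x**2 - 4*x.
Then u(x)^2 = 4*x**8 - 12*x**7 + x**6 + 12*x**5 + 12*x**4 - 12*x**3 - 8*x**2 + 4 and u'(x)^2 = 64*x**6 - 144*x**5 + 17*x**4 + 72*x**3 + 16*x**2.
Integrate each monomial from 0 to 1 using ∫_0^1 c·x^n dx = c·1^(n+1)/(n+1):
  ∫_0^1 u(x)^2 dx = ∫_0^1 (4*x^8 - 12*x^7 + x^6 + 12*x^5 + 12*x^4 - 12*x^3 - 8*x^2 + 4) dx. Term by term:
    ∫_0^1 4*x^8 dx = 4/9;  ∫_0^1 -12*x^7 dx = -3/2;  ∫_0^1 x^6 dx = 1/7;
    ∫_0^1 12*x^5 dx = 2;  ∫_0^1 12*x^4 dx = 12/5;  ∫_0^1 -12*x^3 dx = -3;
    ∫_0^1 -8*x^2 dx = -8/3;  ∫_0^1 4 dx = 4.
  Sum: 4/9 − 3/2 + 1/7 + 2 + 12/5 − 3 − 8/3 + 4 = 1147/630.
  ∫_0^1 u'(x)^2 dx = ∫_0^1 (64*x^6 - 144*x^5 + 17*x^4 + 72*x^3 + 16*x^2) dx. Term by term:
    ∫_0^1 64*x^6 dx = 64/7;  ∫_0^1 -144*x^5 dx = -24;  ∫_0^1 17*x^4 dx = 17/5;
    ∫_0^1 72*x^3 dx = 18;  ∫_0^1 16*x^2 dx = 16/3.
  Sum: 64/7 − 24 + 17/5 + 18 + 16/3 = 1247/105.
Adding: ||u||_{H^1}^2 = 1147/630 + 1247/105 = 8629/630.


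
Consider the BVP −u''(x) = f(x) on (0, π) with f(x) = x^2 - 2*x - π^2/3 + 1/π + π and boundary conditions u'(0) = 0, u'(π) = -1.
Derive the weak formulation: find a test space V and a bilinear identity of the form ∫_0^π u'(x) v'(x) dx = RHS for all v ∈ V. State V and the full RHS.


V = H^1(0, π) (v unrestricted at boundary; u is determined up to an additive constant); weak form: ∫_0^π u'v' dx = ∫_0^π (x^2 - 2*x - π^2/3 + 1/π + π) v dx − v(π) for all v ∈ V.

Multiply both sides by a test function v and integrate from 0 to π:
  ∫_0^π −u''(x) v(x) dx = ∫_0^π f(x) v(x) dx.
Integrate the LHS by parts once:
  ∫_0^π −u'' v dx = −[u'(x) v(x)]_0^π + ∫_0^π u'(x) v'(x) dx.
Thus ∫_0^π u'(x) v'(x) dx = ∫_0^π f(x) v(x) dx + [u'(x) v(x)]_0^π.
Choose V so that boundary terms are either known or forced to vanish.
u has inhomogeneous Neumann u'(0) = 0, u'(π) = -1. [u' v]_0^π = (-1)·v(π) − (0)·v(0) = − v(π). Take V = H^1(0, π); boundary term becomes part of RHS.
Weak formulation: find u (satisfying any essential BC) such that ∫_0^π u'(x) v'(x) dx = ∫_0^π f v dx − v(π) for all v ∈ V (Neumann data are natural BCs: they enter the RHS as boundary terms).
Substituting f(x) = x^2 - 2*x - π^2/3 + 1/π + π, the right-hand side is ∫_0^π (x^2 - 2*x - π^2/3 + 1/π + π) v dx − v(π).
Compatibility check (pure Neumann): taking v ≡ 1 ∈ V gives 0 = ∫_0^π f dx + (-1) − (0), i.e. ∫_0^π f dx must equal u'(0) − u'(π) = 1. Indeed ∫_0^π (x^2 - 2*x - π^2/3 + 1/π + π) dx = 1, so the data are compatible. The solution is then unique only up to an additive constant (fix it e.g. by requiring ∫_0^π u dx = 0).


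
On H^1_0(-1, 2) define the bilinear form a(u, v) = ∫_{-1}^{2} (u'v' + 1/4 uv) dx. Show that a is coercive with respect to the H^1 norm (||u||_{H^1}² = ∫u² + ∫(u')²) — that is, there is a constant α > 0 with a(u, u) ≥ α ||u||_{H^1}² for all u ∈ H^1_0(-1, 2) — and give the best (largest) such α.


α = (9/4 + π^2)/(9 + π^2)

Coercivity of a(·,·) on H^1_0(-1, 2) means a(u, u) ≥ α ||u||_{H^1}² for every u ∈ H^1_0.
The interval has length L = 3, and Poincaré/coercivity depend only on L. Here a(u, u) = ∫(u')² + (1/4)·∫u².
Here 0 < c = 1/4 < 1. The condition a(u,u) ≥ α||u||_{H^1}² reads (1−α)∫(u')² ≥ (α−c)∫u². Any admissible α is ≤ 1 (rapidly oscillating u have ∫u²/∫(u')² → 0), and α = 1 would force 0 ≥ (1−c)∫u², impossible since c < 1; so 1−α > 0. By the sharp Poincaré inequality on H^1_0 of an interval of length L, ∫(u')² ≥ (π/L)²∫u² with equality for the first sine mode sin(π(x−x₀)/L) (x₀ the left endpoint), so the inequality holds for all u iff (1−α)(π/L)² ≥ α − c, i.e. α ≤ ((π/L)² + c)/((π/L)² + 1) = (1 + c(L/π)²)/(1 + (L/π)²). With (π/L)² = π^2/9 and c = 1/4, the largest admissible constant is α = ((π/L)² + c)/((π/L)² + 1).
Simplifying, α = (9/4 + π^2)/(9 + π^2).


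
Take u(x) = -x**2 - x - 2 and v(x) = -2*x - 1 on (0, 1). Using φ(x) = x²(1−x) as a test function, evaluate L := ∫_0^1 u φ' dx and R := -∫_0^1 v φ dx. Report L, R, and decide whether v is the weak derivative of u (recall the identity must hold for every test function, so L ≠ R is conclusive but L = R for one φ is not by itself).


LHS = 11/60, RHS = 11/60. Yes, v = u' weakly.

u(x) = -x**2 - x - 2, classical derivative u'(x) = -2*x - 1.
φ(x) = x²(1−x), so φ'(x) = x*(2 - 3*x).
Note φ(0) = φ(1) = 0, so the boundary term u·φ vanishes.
LHS = ∫_0^1 u(x) φ'(x) dx = ∫_0^1 (3*x^4 + x^3 + 4*x^2 - 4*x) dx. Term by term:
  ∫_0^1 3*x^4 dx = 3/5;  ∫_0^1 x^3 dx = 1/4;  ∫_0^1 4*x^2 dx = 4/3;
  ∫_0^1 -4*x dx = -2.
Sum: 3/5 + 1/4 + 4/3 − 2 = 11/60.
So LHS = 11/60.
∫_0^1 v(x) φ(x) dx = ∫_0^1 (2*x^4 - x^3 - x^2) dx. Term by term:
  ∫_0^1 2*x^4 dx = 2/5;  ∫_0^1 -x^3 dx = -1/4;  ∫_0^1 -x^2 dx = -1/3.
Sum: 2/5 − 1/4 − 1/3 = -11/60.
So RHS = -∫_0^1 v(x) φ(x) dx = 11/60.
LHS = RHS, so the identity holds for this test φ.
Moreover u is smooth here and v(x) = u'(x) = -2*x - 1 pointwise, so the identity holds for every test function. Hence v is the weak derivative of u.


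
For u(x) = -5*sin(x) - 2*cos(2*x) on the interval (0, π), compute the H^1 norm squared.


||u||_{H^1(0,π)}^2 = -200/3 + 35*π

u'(x) = 4*sin(2*x) - 5*cos(x).
Expand u² and (u')² and integrate term by term on (0, π), using: for integers n ≥ 1, ∫_0^π sin²(nx) dx = ∫_0^π cos²(nx) dx = π/2; for n ≠ n', ∫_0^π sin(nx)sin(n'x) dx = ∫_0^π cos(nx)cos(n'x) dx = 0; and by product-to-sum, ∫_0^π sin(nx)cos(n'x) dx = ½∫_0^π [sin((n+n')x) + sin((n−n')x)] dx, which is 0 when n+n' is even and 2n/(n²−n'²) when n+n' is odd (it need not vanish on (0, π)).
  u² squared terms: (-5)²·∫sin(x)² dx = 25·π/2 = 25*π/2;  (-2)²·∫cos(2x)² dx = 4·π/2 = 2*π.
  u² cross terms: 2·(-5)·(-2)·∫sin(x)·cos(2x) dx = 20·(-2/3) = -40/3.
  So ∫_0^π u² dx = 25*π/2 + 2*π − 40/3 = -40/3 + 29*π/2.
  (u')² squared terms: (-5)²·∫cos(x)² dx = 25·π/2 = 25*π/2;  (4)²·∫sin(2x)² dx = 16·π/2 = 8*π.
  (u')² cross terms: 2·(-5)·(4)·∫cos(x)·sin(2x) dx = -40·(4/3) = -160/3.
  So ∫_0^π (u')² dx = 25*π/2 + 8*π − 160/3 = -160/3 + 41*π/2.
||u||_{H^1}^2 = (-40/3 + 29*π/2) + (-160/3 + 41*π/2) = -200/3 + 35*π.
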